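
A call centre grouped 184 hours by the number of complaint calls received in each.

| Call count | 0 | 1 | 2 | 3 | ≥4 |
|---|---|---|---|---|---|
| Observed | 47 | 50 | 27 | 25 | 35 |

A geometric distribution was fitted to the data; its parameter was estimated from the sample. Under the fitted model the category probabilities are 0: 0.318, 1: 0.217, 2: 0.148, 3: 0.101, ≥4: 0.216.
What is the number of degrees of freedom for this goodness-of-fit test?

3

There are k = 5 categories and 1 parameter estimated from the data, so df = 5 − 1 − 1 = 3.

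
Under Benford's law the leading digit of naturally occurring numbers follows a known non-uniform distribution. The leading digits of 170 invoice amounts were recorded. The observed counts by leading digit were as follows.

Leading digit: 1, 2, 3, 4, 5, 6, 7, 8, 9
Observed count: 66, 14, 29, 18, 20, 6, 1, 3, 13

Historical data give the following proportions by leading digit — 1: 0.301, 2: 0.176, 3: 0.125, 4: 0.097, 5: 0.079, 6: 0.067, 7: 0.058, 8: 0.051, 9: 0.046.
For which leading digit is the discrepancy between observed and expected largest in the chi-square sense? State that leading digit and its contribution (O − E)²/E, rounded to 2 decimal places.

2, 8.47

Expected counts E_i = n·p_i: 170×0.301 = 51.17, 170×0.176 = 29.92, 170×0.125 = 21.25, 170×0.097 = 16.49, 170×0.079 = 13.43, 170×0.067 = 11.39, 170×0.058 = 9.86, 170×0.051 = 8.67, 170×0.046 = 7.82.
1: (66 − 51.17)²/51.17 = 219.9289/51.17 = 4.298
2: (14 − 29.92)²/29.92 = 253.4464/29.92 = 8.471
3: (29 − 21.25)²/21.25 = 60.0625/21.25 = 2.826
4: (18 − 16.49)²/16.49 = 2.2801/16.49 = 0.138
5: (20 − 13.43)²/13.43 = 43.1649/13.43 = 3.214
6: (6 − 11.39)²/11.39 = 29.0521/11.39 = 2.551
7: (1 − 9.86)²/9.86 = 78.4996/9.86 = 7.961
8: (3 − 8.67)²/8.67 = 32.1489/8.67 = 3.708
9: (13 − 7.82)²/7.82 = 26.8324/7.82 = 3.431
The largest term is for 2: 8.47.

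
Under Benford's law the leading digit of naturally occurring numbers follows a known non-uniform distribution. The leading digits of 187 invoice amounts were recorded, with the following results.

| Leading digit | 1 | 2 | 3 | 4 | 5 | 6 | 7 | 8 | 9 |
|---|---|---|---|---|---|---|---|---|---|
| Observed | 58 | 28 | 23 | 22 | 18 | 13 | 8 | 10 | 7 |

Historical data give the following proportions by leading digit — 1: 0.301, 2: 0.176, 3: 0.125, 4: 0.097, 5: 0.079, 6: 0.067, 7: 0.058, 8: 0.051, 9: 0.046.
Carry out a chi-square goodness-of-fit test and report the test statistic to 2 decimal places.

3.40

Expected counts E_i = n·p_i: 187×0.301 = 56.287, 187×0.176 = 32.912, 187×0.125 = 23.375, 187×0.097 = 18.139, 187×0.079 = 14.773, 187×0.067 = 12.529, 187×0.058 = 10.846, 187×0.051 = 9.537, 187×0.046 = 8.602.
cat         O        E   (O−E)²/E
1          58   56.287      0.052
2          28   32.912      0.733
3          23   23.375      0.006
4          22   18.139      0.822
5          18   14.773      0.705
6          13   12.529      0.018
7           8   10.846      0.747
8          10    9.537      0.022
9           7    8.602      0.298
Sum = 3.40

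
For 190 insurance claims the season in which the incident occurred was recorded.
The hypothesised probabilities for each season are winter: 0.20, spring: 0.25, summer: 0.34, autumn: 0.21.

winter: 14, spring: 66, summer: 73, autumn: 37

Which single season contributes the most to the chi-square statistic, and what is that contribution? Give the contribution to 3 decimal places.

winter, 15.158

Expected counts E_i = n·p_i: 190×0.20 = 38, 190×0.25 = 47.5, 190×0.34 = 64.6, 190×0.21 = 39.9.
χ² = (14−38)²/38 + (66−47.5)²/47.5 + (73−64.6)²/64.6 + (37−39.9)²/39.9
   = 15.1579 + 7.2053 + 1.0923 + 0.2108
The largest term is for winter: 15.158.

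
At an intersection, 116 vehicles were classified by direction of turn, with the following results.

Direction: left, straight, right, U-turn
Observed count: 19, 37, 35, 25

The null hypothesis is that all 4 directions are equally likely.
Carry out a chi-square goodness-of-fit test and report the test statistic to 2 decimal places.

7.45

Under H₀ each category has probability 1/4, so each expected count is 116/4 = 29.
left: (19 − 29)²/29 = 100/29 = 3.448
straight: (37 − 29)²/29 = 64/29 = 2.207
right: (35 − 29)²/29 = 36/29 = 1.241
U-turn: (25 − 29)²/29 = 16/29 = 0.552
Sum = 7.45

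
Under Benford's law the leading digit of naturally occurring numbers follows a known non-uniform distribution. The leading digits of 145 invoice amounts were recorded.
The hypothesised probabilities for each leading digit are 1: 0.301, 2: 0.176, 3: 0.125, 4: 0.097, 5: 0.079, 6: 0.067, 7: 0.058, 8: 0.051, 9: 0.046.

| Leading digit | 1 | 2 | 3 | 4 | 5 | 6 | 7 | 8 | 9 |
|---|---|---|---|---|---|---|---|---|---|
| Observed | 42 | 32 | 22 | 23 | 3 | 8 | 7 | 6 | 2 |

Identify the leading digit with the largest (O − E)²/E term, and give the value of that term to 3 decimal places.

5, 6.241

Expected counts E_i = n·p_i: 145×0.301 = 43.645, 145×0.176 = 25.52, 145×0.125 = 18.125, 145×0.097 = 14.065, 145×0.079 = 11.455, 145×0.067 = 9.715, 145×0.058 = 8.41, 145×0.051 = 7.395, 145×0.046 = 6.67.
χ² = (42−43.645)²/43.645 + (32−25.52)²/25.52 + (22−18.125)²/18.125 + (23−14.065)²/14.065 + (3−11.455)²/11.455 + (8−9.715)²/9.715 + (7−8.41)²/8.41 + (6−7.395)²/7.395 + (2−6.67)²/6.67
   = 0.0620 + 1.6454 + 0.8284 + 5.6761 + 6.2407 + 0.3028 + 0.2364 + 0.2632 + 3.2697
The largest term is for 5: 6.241.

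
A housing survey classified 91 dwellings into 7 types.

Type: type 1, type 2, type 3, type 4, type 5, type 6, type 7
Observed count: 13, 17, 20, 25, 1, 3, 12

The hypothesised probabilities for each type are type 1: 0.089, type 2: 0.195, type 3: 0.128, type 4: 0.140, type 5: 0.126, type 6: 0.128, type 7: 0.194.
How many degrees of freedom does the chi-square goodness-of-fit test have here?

There are k = 7 categories and no parameters were estimated from the data, so df = 7 − 1 = 6.

6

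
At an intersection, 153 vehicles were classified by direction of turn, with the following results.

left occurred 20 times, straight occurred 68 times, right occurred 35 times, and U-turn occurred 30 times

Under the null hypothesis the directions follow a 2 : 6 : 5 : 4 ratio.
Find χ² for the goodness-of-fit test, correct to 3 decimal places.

Ratio total = 17. Expected counts: 153×2/17 = 18, 153×6/17 = 54, 153×5/17 = 45, 153×4/17 = 36.
χ² = (20−18)²/18 + (68−54)²/54 + (35−45)²/45 + (30−36)²/36
   = 0.2222 + 3.6296 + 2.2222 + 1.0000
Sum = 7.074

7.074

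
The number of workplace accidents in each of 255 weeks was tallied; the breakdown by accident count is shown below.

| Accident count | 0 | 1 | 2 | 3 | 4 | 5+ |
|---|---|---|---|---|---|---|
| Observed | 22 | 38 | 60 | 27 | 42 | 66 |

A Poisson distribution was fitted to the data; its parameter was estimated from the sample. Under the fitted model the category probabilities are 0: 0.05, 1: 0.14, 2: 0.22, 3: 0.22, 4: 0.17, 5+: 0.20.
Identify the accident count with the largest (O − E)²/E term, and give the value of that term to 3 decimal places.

3, 15.095

Expected counts E_i = n·p_i: 255×0.05 = 12.75, 255×0.14 = 35.7, 255×0.22 = 56.1, 255×0.22 = 56.1, 255×0.17 = 43.35, 255×0.20 = 51.
cat         O        E   (O−E)²/E
0          22    12.75     6.7108
1          38     35.7     0.1482
2          60     56.1     0.2711
3          27     56.1    15.0947
4          42    43.35     0.0420
5+         66       51     4.4118
The largest term is for 3: 15.095.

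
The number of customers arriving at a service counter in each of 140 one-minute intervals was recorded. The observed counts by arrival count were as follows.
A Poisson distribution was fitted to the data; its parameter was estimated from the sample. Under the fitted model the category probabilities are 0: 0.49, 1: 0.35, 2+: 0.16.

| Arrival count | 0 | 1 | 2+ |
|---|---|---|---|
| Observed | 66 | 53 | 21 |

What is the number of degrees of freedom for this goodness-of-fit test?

1

There are k = 3 categories and 1 parameter estimated from the data, so df = 3 − 1 − 1 = 1.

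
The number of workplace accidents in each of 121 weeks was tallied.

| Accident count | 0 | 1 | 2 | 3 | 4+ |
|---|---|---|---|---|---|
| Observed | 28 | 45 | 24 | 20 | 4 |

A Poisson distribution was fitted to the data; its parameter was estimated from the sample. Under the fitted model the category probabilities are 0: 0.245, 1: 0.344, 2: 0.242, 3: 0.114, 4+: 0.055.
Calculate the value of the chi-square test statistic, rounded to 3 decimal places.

Expected counts E_i = n·p_i: 121×0.245 = 29.645, 121×0.344 = 41.624, 121×0.242 = 29.282, 121×0.114 = 13.794, 121×0.055 = 6.655.
cat         O        E   (O−E)²/E
0          28   29.645     0.0913
1          45   41.624     0.2738
2          24   29.282     0.9528
3          20   13.794     2.7921
4+          4    6.655     1.0592
Sum = 5.169

5.169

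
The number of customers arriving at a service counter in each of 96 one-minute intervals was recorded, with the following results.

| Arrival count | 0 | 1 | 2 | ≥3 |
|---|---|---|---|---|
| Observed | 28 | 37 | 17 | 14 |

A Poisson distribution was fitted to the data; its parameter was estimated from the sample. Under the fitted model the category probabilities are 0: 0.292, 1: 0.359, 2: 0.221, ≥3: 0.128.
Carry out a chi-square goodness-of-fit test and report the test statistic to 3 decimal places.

Expected counts E_i = n·p_i: 96×0.292 = 28.032, 96×0.359 = 34.464, 96×0.221 = 21.216, 96×0.128 = 12.288.
cat         O        E   (O−E)²/E
0          28   28.032     0.0000
1          37   34.464     0.1866
2          17   21.216     0.8378
≥3         14   12.288     0.2385
Sum = 1.263

1.263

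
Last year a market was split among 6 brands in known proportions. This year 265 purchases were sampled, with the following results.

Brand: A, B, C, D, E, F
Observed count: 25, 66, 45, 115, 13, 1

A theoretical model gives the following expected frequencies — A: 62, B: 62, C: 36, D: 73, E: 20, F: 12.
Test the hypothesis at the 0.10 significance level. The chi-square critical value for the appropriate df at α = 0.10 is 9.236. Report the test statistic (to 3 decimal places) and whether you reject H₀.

61.286; reject

A: (25 − 62)²/62 = 1369/62 = 22.0806
B: (66 − 62)²/62 = 16/62 = 0.2581
C: (45 − 36)²/36 = 81/36 = 2.2500
D: (115 − 73)²/73 = 1764/73 = 24.1644
E: (13 − 20)²/20 = 49/20 = 2.4500
F: (1 − 12)²/12 = 121/12 = 10.0833
Sum = 61.286
df = 5. Since 61.286 > 9.236, we reject H₀.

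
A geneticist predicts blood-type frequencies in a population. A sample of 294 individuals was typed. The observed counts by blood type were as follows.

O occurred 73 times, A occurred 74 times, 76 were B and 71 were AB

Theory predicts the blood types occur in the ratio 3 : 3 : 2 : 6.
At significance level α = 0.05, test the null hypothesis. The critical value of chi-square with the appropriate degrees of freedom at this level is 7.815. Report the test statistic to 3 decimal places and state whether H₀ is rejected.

55.040; reject

Ratio total = 14. Expected counts: 294×3/14 = 63, 294×3/14 = 63, 294×2/14 = 42, 294×6/14 = 126.
O: (73 − 63)²/63 = 100/63 = 1.5873
A: (74 − 63)²/63 = 121/63 = 1.9206
B: (76 − 42)²/42 = 1156/42 = 27.5238
AB: (71 − 126)²/126 = 3025/126 = 24.0079
Sum = 55.040
df = 3. Since 55.040 > 7.815, we reject H₀.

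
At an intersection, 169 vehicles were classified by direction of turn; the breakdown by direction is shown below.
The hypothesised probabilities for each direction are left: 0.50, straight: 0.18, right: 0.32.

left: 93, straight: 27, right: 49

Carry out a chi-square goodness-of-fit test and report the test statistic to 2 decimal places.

Expected counts E_i = n·p_i: 169×0.50 = 84.5, 169×0.18 = 30.42, 169×0.32 = 54.08.
χ² = (93−84.5)²/84.5 + (27−30.42)²/30.42 + (49−54.08)²/54.08
   = 0.855 + 0.384 + 0.477
Sum = 1.72

1.72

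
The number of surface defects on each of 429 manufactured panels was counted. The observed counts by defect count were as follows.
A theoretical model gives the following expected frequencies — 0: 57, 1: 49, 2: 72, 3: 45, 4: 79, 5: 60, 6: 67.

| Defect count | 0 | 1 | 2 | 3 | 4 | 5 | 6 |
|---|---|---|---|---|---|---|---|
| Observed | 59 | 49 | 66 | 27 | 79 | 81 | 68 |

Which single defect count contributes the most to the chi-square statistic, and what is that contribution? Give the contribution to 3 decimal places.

5, 7.350

cat         O        E   (O−E)²/E
0          59       57     0.0702
1          49       49     0.0000
2          66       72     0.5000
3          27       45     7.2000
4          79       79     0.0000
5          81       60     7.3500
6          68       67     0.0149
The largest term is for 5: 7.350.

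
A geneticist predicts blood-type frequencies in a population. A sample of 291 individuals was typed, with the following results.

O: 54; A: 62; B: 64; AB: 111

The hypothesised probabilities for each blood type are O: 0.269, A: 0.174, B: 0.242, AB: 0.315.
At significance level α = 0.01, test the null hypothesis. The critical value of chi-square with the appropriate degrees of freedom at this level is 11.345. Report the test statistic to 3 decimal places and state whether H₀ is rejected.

Expected counts E_i = n·p_i: 291×0.269 = 78.279, 291×0.174 = 50.634, 291×0.242 = 70.422, 291×0.315 = 91.665.
O: (54 − 78.279)²/78.279 = 589.469841/78.279 = 7.5304
A: (62 − 50.634)²/50.634 = 129.185956/50.634 = 2.5514
B: (64 − 70.422)²/70.422 = 41.242084/70.422 = 0.5856
AB: (111 − 91.665)²/91.665 = 373.842225/91.665 = 4.0784
Sum = 14.746
df = 3. Since 14.746 > 11.345, we reject H₀.

14.746; reject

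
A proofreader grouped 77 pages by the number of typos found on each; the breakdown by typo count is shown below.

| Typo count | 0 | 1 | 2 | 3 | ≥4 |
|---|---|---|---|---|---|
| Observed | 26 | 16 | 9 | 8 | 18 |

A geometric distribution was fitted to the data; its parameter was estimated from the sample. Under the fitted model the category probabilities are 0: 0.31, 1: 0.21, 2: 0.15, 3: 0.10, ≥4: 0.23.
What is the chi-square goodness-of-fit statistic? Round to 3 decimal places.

0.771

Expected counts E_i = n·p_i: 77×0.31 = 23.87, 77×0.21 = 16.17, 77×0.15 = 11.55, 77×0.10 = 7.7, 77×0.23 = 17.71.
χ² = (26−23.87)²/23.87 + (16−16.17)²/16.17 + (9−11.55)²/11.55 + (8−7.7)²/7.7 + (18−17.71)²/17.71
   = 0.1901 + 0.0018 + 0.5630 + 0.0117 + 0.0047
Sum = 0.771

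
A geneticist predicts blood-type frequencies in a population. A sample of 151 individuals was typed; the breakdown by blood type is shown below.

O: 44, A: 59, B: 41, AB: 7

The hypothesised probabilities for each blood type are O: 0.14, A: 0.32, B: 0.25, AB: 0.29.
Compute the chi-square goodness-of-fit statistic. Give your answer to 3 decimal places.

Expected counts E_i = n·p_i: 151×0.14 = 21.14, 151×0.32 = 48.32, 151×0.25 = 37.75, 151×0.29 = 43.79.
cat         O        E   (O−E)²/E
O          44    21.14    24.7199
A          59    48.32     2.3606
B          41    37.75     0.2798
AB          7    43.79    30.9090
Sum = 58.269

58.269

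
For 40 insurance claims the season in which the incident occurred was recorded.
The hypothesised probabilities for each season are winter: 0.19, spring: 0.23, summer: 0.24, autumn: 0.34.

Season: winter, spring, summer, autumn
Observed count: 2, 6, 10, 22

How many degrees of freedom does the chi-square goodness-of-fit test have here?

3

There are k = 4 categories and no parameters were estimated from the data, so df = 4 − 1 = 3.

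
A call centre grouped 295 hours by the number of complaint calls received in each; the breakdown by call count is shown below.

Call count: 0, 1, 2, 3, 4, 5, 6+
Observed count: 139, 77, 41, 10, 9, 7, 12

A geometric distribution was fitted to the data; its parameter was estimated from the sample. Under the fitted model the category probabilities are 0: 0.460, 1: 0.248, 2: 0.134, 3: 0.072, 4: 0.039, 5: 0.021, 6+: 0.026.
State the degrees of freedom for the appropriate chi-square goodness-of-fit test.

There are k = 7 categories and 1 parameter estimated from the data, so df = 7 − 1 − 1 = 5.

5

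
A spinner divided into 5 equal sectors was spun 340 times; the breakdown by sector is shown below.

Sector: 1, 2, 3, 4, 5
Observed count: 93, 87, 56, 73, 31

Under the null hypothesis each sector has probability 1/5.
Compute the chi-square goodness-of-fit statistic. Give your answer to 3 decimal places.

37.118

Expected count for each of the 5 categories: 340/5 = 68.
χ² = (93−68)²/68 + (87−68)²/68 + (56−68)²/68 + (73−68)²/68 + (31−68)²/68
   = 9.1912 + 5.3088 + 2.1176 + 0.3676 + 20.1324
Sum = 37.118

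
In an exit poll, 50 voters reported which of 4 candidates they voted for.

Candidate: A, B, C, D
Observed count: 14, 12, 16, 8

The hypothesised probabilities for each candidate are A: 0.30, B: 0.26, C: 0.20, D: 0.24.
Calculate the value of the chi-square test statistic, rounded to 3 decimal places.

Expected counts E_i = n·p_i: 50×0.30 = 15, 50×0.26 = 13, 50×0.20 = 10, 50×0.24 = 12.
χ² = (14−15)²/15 + (12−13)²/13 + (16−10)²/10 + (8−12)²/12
   = 0.0667 + 0.0769 + 3.6000 + 1.3333
Sum = 5.077

5.077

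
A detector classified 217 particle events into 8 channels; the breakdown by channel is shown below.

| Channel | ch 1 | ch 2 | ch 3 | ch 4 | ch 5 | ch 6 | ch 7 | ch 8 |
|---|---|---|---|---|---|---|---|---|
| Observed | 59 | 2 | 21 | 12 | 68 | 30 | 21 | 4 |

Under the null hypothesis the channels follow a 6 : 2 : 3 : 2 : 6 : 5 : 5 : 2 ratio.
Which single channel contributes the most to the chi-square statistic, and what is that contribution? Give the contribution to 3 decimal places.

Ratio total = 31. Expected counts: 217×6/31 = 42, 217×2/31 = 14, 217×3/31 = 21, 217×2/31 = 14, 217×6/31 = 42, 217×5/31 = 35, 217×5/31 = 35, 217×2/31 = 14.
χ² = (59−42)²/42 + (2−14)²/14 + (21−21)²/21 + (12−14)²/14 + (68−42)²/42 + (30−35)²/35 + (21−35)²/35 + (4−14)²/14
   = 6.8810 + 10.2857 + 0.0000 + 0.2857 + 16.0952 + 0.7143 + 5.6000 + 7.1429
The largest term is for ch 5: 16.095.

ch 5, 16.095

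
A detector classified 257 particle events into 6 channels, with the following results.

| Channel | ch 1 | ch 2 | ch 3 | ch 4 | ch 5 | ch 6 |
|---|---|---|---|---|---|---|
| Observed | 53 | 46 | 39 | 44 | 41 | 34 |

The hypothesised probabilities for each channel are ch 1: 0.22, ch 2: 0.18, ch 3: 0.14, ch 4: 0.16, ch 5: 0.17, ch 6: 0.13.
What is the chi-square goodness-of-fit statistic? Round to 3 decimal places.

0.854

Expected counts E_i = n·p_i: 257×0.22 = 56.54, 257×0.18 = 46.26, 257×0.14 = 35.98, 257×0.16 = 41.12, 257×0.17 = 43.69, 257×0.13 = 33.41.
ch 1: (53 − 56.54)²/56.54 = 12.5316/56.54 = 0.2216
ch 2: (46 − 46.26)²/46.26 = 0.0676/46.26 = 0.0015
ch 3: (39 − 35.98)²/35.98 = 9.1204/35.98 = 0.2535
ch 4: (44 − 41.12)²/41.12 = 8.2944/41.12 = 0.2017
ch 5: (41 − 43.69)²/43.69 = 7.2361/43.69 = 0.1656
ch 6: (34 − 33.41)²/33.41 = 0.3481/33.41 = 0.0104
Sum = 0.854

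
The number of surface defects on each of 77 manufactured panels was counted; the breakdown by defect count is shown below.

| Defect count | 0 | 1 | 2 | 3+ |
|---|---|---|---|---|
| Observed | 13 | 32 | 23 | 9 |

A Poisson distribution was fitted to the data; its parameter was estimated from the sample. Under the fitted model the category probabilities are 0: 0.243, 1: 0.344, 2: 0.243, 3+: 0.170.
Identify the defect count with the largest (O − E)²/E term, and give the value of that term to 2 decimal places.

0, 1.74

Expected counts E_i = n·p_i: 77×0.243 = 18.711, 77×0.344 = 26.488, 77×0.243 = 18.711, 77×0.170 = 13.09.
0: (13 − 18.711)²/18.711 = 32.615521/18.711 = 1.743
1: (32 − 26.488)²/26.488 = 30.382144/26.488 = 1.147
2: (23 − 18.711)²/18.711 = 18.395521/18.711 = 0.983
3+: (9 − 13.09)²/13.09 = 16.7281/13.09 = 1.278
The largest term is for 0: 1.74.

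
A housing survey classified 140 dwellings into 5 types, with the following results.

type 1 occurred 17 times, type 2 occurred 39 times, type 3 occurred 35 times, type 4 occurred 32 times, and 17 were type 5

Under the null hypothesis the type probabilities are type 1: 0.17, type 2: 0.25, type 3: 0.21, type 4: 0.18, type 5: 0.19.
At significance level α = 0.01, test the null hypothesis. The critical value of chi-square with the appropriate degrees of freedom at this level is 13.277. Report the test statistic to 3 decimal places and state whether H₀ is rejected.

Expected counts E_i = n·p_i: 140×0.17 = 23.8, 140×0.25 = 35, 140×0.21 = 29.4, 140×0.18 = 25.2, 140×0.19 = 26.6.
cat         O        E   (O−E)²/E
type 1     17     23.8     1.9429
type 2     39       35     0.4571
type 3     35     29.4     1.0667
type 4     32     25.2     1.8349
type 5     17     26.6     3.4647
Sum = 8.766
df = 4. Since 8.766 < 13.277, we do not reject H₀.

8.766; do not reject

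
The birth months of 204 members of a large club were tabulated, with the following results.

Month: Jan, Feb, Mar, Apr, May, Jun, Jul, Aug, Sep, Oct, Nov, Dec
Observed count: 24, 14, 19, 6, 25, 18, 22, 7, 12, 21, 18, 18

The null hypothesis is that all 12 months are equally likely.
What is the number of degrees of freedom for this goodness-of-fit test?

11

There are k = 12 categories and no parameters were estimated from the data, so df = 12 − 1 = 11.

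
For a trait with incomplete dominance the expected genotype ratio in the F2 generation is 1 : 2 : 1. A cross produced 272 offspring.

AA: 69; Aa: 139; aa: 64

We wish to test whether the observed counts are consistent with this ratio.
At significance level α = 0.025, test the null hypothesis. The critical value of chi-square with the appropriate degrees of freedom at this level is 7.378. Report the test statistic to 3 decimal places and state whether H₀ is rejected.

Ratio total = 4. Expected counts: 272×1/4 = 68, 272×2/4 = 136, 272×1/4 = 68.
AA: (69 − 68)²/68 = 1/68 = 0.0147
Aa: (139 − 136)²/136 = 9/136 = 0.0662
aa: (64 − 68)²/68 = 16/68 = 0.2353
Sum = 0.316
df = 2. Since 0.316 < 7.378, we do not reject H₀.

0.316; do not reject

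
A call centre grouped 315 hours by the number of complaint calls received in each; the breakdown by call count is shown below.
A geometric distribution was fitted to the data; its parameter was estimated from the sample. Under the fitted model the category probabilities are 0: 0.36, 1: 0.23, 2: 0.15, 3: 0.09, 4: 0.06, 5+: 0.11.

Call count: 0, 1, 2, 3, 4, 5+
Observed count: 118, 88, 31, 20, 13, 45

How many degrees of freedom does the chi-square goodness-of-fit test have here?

There are k = 6 categories and 1 parameter estimated from the data, so df = 6 − 1 − 1 = 4.

4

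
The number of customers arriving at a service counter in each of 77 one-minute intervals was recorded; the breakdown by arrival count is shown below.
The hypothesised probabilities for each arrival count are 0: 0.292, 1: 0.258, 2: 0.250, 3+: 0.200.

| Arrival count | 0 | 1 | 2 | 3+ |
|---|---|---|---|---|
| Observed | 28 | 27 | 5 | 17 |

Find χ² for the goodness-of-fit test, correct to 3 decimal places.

14.630

Expected counts E_i = n·p_i: 77×0.292 = 22.484, 77×0.258 = 19.866, 77×0.250 = 19.25, 77×0.200 = 15.4.
cat         O        E   (O−E)²/E
0          28   22.484     1.3532
1          27   19.866     2.5619
2           5    19.25    10.5487
3+         17     15.4     0.1662
Sum = 14.630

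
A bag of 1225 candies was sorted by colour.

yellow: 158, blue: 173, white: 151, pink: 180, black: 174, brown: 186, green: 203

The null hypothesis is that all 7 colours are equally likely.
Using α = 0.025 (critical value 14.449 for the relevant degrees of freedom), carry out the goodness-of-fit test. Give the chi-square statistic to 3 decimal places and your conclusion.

Expected count for each of the 7 categories: 1225/7 = 175.
yellow: (158 − 175)²/175 = 289/175 = 1.6514
blue: (173 − 175)²/175 = 4/175 = 0.0229
white: (151 − 175)²/175 = 576/175 = 3.2914
pink: (180 − 175)²/175 = 25/175 = 0.1429
black: (174 − 175)²/175 = 1/175 = 0.0057
brown: (186 − 175)²/175 = 121/175 = 0.6914
green: (203 − 175)²/175 = 784/175 = 4.4800
Sum = 10.286
df = 6. Since 10.286 < 14.449, we do not reject H₀.

10.286; do not reject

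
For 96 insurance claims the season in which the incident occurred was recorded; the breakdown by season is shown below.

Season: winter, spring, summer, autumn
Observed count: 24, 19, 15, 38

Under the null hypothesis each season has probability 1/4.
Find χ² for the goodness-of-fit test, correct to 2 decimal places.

12.58

Expected count for each of the 4 categories: 96/4 = 24.
winter: (24 − 24)²/24 = 0/24 = 0.000
spring: (19 − 24)²/24 = 25/24 = 1.042
summer: (15 − 24)²/24 = 81/24 = 3.375
autumn: (38 − 24)²/24 = 196/24 = 8.167
Sum = 12.58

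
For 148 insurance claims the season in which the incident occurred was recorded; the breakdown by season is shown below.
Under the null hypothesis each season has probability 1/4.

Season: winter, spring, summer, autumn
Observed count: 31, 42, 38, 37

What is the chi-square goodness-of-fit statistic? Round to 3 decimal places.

1.676

Under H₀ each category has probability 1/4, so each expected count is 148/4 = 37.
cat         O        E   (O−E)²/E
winter     31       37     0.9730
spring     42       37     0.6757
summer     38       37     0.0270
autumn     37       37     0.0000
Sum = 1.676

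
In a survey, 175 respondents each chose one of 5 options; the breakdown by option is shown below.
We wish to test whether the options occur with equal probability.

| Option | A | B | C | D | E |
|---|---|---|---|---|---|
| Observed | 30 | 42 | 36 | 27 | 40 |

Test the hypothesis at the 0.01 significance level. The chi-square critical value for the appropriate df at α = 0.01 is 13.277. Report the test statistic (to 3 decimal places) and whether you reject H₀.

4.686; do not reject

Expected count for each of the 5 categories: 175/5 = 35.
A: (30 − 35)²/35 = 25/35 = 0.7143
B: (42 − 35)²/35 = 49/35 = 1.4000
C: (36 − 35)²/35 = 1/35 = 0.0286
D: (27 − 35)²/35 = 64/35 = 1.8286
E: (40 − 35)²/35 = 25/35 = 0.7143
Sum = 4.686
df = 4. Since 4.686 < 13.277, we do not reject H₀.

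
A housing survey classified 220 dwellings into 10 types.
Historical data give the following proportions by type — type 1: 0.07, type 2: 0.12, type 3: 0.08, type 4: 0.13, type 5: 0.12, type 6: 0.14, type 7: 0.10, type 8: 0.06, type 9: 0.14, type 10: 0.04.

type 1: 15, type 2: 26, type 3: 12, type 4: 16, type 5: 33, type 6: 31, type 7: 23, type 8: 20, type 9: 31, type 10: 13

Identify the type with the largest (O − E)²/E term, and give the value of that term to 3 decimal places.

Expected counts E_i = n·p_i: 220×0.07 = 15.4, 220×0.12 = 26.4, 220×0.08 = 17.6, 220×0.13 = 28.6, 220×0.12 = 26.4, 220×0.14 = 30.8, 220×0.10 = 22, 220×0.06 = 13.2, 220×0.14 = 30.8, 220×0.04 = 8.8.
cat          O        E   (O−E)²/E
type 1      15     15.4     0.0104
type 2      26     26.4     0.0061
type 3      12     17.6     1.7818
type 4      16     28.6     5.5510
type 5      33     26.4     1.6500
type 6      31     30.8     0.0013
type 7      23       22     0.0455
type 8      20     13.2     3.5030
type 9      31     30.8     0.0013
type 10     13      8.8     2.0045
The largest term is for type 4: 5.551.

type 4, 5.551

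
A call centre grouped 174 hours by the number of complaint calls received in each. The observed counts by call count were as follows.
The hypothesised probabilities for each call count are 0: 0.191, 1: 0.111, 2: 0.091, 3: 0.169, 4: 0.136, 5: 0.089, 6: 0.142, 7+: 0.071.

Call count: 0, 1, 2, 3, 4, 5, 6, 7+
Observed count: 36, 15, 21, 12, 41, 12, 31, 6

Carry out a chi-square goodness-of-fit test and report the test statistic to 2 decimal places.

Expected counts E_i = n·p_i: 174×0.191 = 33.234, 174×0.111 = 19.314, 174×0.091 = 15.834, 174×0.169 = 29.406, 174×0.136 = 23.664, 174×0.089 = 15.486, 174×0.142 = 24.708, 174×0.071 = 12.354.
0: (36 − 33.234)²/33.234 = 7.650756/33.234 = 0.230
1: (15 − 19.314)²/19.314 = 18.610596/19.314 = 0.964
2: (21 − 15.834)²/15.834 = 26.687556/15.834 = 1.685
3: (12 − 29.406)²/29.406 = 302.968836/29.406 = 10.303
4: (41 − 23.664)²/23.664 = 300.536896/23.664 = 12.700
5: (12 − 15.486)²/15.486 = 12.152196/15.486 = 0.785
6: (31 − 24.708)²/24.708 = 39.589264/24.708 = 1.602
7+: (6 − 12.354)²/12.354 = 40.373316/12.354 = 3.268
Sum = 31.54

31.54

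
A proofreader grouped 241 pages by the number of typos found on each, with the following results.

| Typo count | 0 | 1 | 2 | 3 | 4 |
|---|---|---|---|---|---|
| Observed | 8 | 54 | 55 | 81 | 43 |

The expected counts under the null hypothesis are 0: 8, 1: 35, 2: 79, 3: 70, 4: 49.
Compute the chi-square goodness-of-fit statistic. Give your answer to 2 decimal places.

χ² = (8−8)²/8 + (54−35)²/35 + (55−79)²/79 + (81−70)²/70 + (43−49)²/49
   = 0.000 + 10.314 + 7.291 + 1.729 + 0.735
Sum = 20.07

20.07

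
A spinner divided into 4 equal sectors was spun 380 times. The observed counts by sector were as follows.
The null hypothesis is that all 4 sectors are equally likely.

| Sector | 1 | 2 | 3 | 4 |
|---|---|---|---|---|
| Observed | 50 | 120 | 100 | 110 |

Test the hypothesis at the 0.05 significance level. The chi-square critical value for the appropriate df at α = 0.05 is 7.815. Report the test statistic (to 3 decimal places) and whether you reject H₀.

Expected count for each of the 4 categories: 380/4 = 95.
cat         O        E   (O−E)²/E
1          50       95    21.3158
2         120       95     6.5789
3         100       95     0.2632
4         110       95     2.3684
Sum = 30.526
df = 3. Since 30.526 > 7.815, we reject H₀.

30.526; reject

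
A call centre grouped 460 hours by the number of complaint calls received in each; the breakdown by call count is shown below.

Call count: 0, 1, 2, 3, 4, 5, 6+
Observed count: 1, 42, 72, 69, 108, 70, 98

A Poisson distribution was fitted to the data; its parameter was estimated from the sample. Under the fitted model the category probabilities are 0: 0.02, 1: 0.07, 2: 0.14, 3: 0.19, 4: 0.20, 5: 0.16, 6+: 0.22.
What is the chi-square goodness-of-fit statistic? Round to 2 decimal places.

18.12

Expected counts E_i = n·p_i: 460×0.02 = 9.2, 460×0.07 = 32.2, 460×0.14 = 64.4, 460×0.19 = 87.4, 460×0.20 = 92, 460×0.16 = 73.6, 460×0.22 = 101.2.
0: (1 − 9.2)²/9.2 = 67.24/9.2 = 7.309
1: (42 − 32.2)²/32.2 = 96.04/32.2 = 2.983
2: (72 − 64.4)²/64.4 = 57.76/64.4 = 0.897
3: (69 − 87.4)²/87.4 = 338.56/87.4 = 3.874
4: (108 − 92)²/92 = 256/92 = 2.783
5: (70 − 73.6)²/73.6 = 12.96/73.6 = 0.176
6+: (98 − 101.2)²/101.2 = 10.24/101.2 = 0.101
Sum = 18.12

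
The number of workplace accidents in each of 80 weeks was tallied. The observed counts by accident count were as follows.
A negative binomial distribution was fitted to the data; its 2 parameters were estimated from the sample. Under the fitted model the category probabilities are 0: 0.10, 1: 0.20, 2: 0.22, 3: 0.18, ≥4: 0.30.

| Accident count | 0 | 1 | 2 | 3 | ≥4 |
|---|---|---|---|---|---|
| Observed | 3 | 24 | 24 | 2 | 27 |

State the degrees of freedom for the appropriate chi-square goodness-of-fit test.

2

There are k = 5 categories and 2 parameters estimated from the data, so df = 5 − 1 − 2 = 2.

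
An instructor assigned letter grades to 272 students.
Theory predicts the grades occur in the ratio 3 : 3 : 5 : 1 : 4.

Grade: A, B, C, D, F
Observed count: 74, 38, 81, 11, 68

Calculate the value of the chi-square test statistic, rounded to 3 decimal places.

Ratio total = 16. Expected counts: 272×3/16 = 51, 272×3/16 = 51, 272×5/16 = 85, 272×1/16 = 17, 272×4/16 = 68.
cat         O        E   (O−E)²/E
A          74       51    10.3725
B          38       51     3.3137
C          81       85     0.1882
D          11       17     2.1176
F          68       68     0.0000
Sum = 15.992

15.992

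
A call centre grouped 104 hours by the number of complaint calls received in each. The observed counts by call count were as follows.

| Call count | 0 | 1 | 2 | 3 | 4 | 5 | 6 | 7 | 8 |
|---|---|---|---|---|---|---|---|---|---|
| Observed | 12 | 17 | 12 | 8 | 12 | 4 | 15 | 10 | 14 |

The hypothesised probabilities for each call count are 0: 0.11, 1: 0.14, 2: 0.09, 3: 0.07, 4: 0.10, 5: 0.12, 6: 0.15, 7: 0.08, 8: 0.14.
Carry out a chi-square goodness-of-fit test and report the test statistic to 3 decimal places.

Expected counts E_i = n·p_i: 104×0.11 = 11.44, 104×0.14 = 14.56, 104×0.09 = 9.36, 104×0.07 = 7.28, 104×0.10 = 10.4, 104×0.12 = 12.48, 104×0.15 = 15.6, 104×0.08 = 8.32, 104×0.14 = 14.56.
cat         O        E   (O−E)²/E
0          12    11.44     0.0274
1          17    14.56     0.4089
2          12     9.36     0.7446
3           8     7.28     0.0712
4          12     10.4     0.2462
5           4    12.48     5.7621
6          15     15.6     0.0231
7          10     8.32     0.3392
8          14    14.56     0.0215
Sum = 7.644

7.644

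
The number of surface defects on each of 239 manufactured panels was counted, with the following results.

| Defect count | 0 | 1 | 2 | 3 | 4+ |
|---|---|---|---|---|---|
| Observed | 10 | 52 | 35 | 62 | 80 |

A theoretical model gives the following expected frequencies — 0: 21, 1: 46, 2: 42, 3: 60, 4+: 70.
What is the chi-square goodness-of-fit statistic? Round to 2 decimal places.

9.21

cat         O        E   (O−E)²/E
0          10       21      5.762
1          52       46      0.783
2          35       42      1.167
3          62       60      0.067
4+         80       70      1.429
Sum = 9.21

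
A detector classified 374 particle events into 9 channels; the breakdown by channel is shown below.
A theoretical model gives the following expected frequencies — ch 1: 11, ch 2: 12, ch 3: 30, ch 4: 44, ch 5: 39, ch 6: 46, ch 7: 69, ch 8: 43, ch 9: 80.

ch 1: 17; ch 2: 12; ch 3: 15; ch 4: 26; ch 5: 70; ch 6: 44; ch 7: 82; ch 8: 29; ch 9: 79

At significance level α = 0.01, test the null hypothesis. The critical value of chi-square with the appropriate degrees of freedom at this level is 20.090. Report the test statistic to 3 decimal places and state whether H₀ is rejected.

49.884; reject

χ² = (17−11)²/11 + (12−12)²/12 + (15−30)²/30 + (26−44)²/44 + (70−39)²/39 + (44−46)²/46 + (82−69)²/69 + (29−43)²/43 + (79−80)²/80
   = 3.2727 + 0.0000 + 7.5000 + 7.3636 + 24.6410 + 0.0870 + 2.4493 + 4.5581 + 0.0125
Sum = 49.884
df = 8. Since 49.884 > 20.090, we reject H₀.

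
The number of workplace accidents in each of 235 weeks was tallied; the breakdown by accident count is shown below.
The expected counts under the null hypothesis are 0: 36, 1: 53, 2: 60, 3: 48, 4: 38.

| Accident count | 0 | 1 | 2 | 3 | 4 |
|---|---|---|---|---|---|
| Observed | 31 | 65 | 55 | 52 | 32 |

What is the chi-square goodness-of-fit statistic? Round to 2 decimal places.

χ² = (31−36)²/36 + (65−53)²/53 + (55−60)²/60 + (52−48)²/48 + (32−38)²/38
   = 0.694 + 2.717 + 0.417 + 0.333 + 0.947
Sum = 5.11

5.11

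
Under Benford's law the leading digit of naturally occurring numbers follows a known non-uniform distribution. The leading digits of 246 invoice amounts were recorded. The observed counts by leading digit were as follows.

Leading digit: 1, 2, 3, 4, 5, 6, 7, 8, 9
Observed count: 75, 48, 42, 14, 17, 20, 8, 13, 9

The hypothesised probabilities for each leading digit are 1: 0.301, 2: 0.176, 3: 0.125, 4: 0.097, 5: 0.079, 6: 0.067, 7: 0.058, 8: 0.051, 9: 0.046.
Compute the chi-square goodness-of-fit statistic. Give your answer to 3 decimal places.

13.015

Expected counts E_i = n·p_i: 246×0.301 = 74.046, 246×0.176 = 43.296, 246×0.125 = 30.75, 246×0.097 = 23.862, 246×0.079 = 19.434, 246×0.067 = 16.482, 246×0.058 = 14.268, 246×0.051 = 12.546, 246×0.046 = 11.316.
χ² = (75−74.046)²/74.046 + (48−43.296)²/43.296 + (42−30.75)²/30.75 + (14−23.862)²/23.862 + (17−19.434)²/19.434 + (20−16.482)²/16.482 + (8−14.268)²/14.268 + (13−12.546)²/12.546 + (9−11.316)²/11.316
   = 0.0123 + 0.5111 + 4.1159 + 4.0759 + 0.3048 + 0.7509 + 2.7536 + 0.0164 + 0.4740
Sum = 13.015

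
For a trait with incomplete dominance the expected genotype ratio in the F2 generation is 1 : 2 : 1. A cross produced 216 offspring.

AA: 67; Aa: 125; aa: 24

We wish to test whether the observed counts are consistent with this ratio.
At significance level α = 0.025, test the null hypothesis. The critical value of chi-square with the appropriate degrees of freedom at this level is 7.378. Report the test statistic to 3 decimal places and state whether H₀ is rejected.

Ratio total = 4. Expected counts: 216×1/4 = 54, 216×2/4 = 108, 216×1/4 = 54.
χ² = (67−54)²/54 + (125−108)²/108 + (24−54)²/54
   = 3.1296 + 2.6759 + 16.6667
Sum = 22.472
df = 2. Since 22.472 > 7.378, we reject H₀.

22.472; reject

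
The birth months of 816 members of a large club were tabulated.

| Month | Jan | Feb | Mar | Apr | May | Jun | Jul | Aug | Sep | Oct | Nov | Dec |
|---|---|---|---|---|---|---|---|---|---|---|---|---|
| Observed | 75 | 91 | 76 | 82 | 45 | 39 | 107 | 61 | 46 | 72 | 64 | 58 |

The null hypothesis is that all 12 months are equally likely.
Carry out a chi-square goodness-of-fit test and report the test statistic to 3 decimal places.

64.618

Expected count for each of the 12 categories: 816/12 = 68.
Jan: (75 − 68)²/68 = 49/68 = 0.7206
Feb: (91 − 68)²/68 = 529/68 = 7.7794
Mar: (76 − 68)²/68 = 64/68 = 0.9412
Apr: (82 − 68)²/68 = 196/68 = 2.8824
May: (45 − 68)²/68 = 529/68 = 7.7794
Jun: (39 − 68)²/68 = 841/68 = 12.3676
Jul: (107 − 68)²/68 = 1521/68 = 22.3676
Aug: (61 − 68)²/68 = 49/68 = 0.7206
Sep: (46 − 68)²/68 = 484/68 = 7.1176
Oct: (72 − 68)²/68 = 16/68 = 0.2353
Nov: (64 − 68)²/68 = 16/68 = 0.2353
Dec: (58 − 68)²/68 = 100/68 = 1.4706
Sum = 64.618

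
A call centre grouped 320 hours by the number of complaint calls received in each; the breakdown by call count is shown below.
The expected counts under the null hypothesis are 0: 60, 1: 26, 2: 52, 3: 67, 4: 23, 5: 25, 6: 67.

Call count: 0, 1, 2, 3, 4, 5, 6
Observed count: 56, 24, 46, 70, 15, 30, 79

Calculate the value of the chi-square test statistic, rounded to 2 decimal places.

7.18

χ² = (56−60)²/60 + (24−26)²/26 + (46−52)²/52 + (70−67)²/67 + (15−23)²/23 + (30−25)²/25 + (79−67)²/67
   = 0.267 + 0.154 + 0.692 + 0.134 + 2.783 + 1.000 + 2.149
Sum = 7.18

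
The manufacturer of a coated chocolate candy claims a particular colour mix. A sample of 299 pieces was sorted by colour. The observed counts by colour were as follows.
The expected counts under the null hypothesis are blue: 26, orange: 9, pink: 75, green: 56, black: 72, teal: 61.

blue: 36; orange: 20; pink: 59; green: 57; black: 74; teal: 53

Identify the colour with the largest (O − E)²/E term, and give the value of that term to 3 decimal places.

orange, 13.444

cat         O        E   (O−E)²/E
blue       36       26     3.8462
orange     20        9    13.4444
pink       59       75     3.4133
green      57       56     0.0179
black      74       72     0.0556
teal       53       61     1.0492
The largest term is for orange: 13.444.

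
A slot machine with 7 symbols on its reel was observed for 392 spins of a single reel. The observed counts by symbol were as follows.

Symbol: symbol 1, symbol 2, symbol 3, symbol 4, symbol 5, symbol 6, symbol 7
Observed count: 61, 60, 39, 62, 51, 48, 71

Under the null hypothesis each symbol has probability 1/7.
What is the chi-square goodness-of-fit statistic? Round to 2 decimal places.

Expected count for each of the 7 categories: 392/7 = 56.
symbol 1: (61 − 56)²/56 = 25/56 = 0.446
symbol 2: (60 − 56)²/56 = 16/56 = 0.286
symbol 3: (39 − 56)²/56 = 289/56 = 5.161
symbol 4: (62 − 56)²/56 = 36/56 = 0.643
symbol 5: (51 − 56)²/56 = 25/56 = 0.446
symbol 6: (48 − 56)²/56 = 64/56 = 1.143
symbol 7: (71 − 56)²/56 = 225/56 = 4.018
Sum = 12.14

12.14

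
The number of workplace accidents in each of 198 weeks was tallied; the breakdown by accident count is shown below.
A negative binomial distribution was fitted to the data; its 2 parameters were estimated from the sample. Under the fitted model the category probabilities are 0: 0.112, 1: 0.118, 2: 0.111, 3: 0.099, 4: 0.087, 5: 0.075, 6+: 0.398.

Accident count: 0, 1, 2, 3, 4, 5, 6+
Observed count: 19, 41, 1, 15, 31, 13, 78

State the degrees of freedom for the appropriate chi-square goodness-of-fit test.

4

There are k = 7 categories and 2 parameters estimated from the data, so df = 7 − 1 − 2 = 4.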